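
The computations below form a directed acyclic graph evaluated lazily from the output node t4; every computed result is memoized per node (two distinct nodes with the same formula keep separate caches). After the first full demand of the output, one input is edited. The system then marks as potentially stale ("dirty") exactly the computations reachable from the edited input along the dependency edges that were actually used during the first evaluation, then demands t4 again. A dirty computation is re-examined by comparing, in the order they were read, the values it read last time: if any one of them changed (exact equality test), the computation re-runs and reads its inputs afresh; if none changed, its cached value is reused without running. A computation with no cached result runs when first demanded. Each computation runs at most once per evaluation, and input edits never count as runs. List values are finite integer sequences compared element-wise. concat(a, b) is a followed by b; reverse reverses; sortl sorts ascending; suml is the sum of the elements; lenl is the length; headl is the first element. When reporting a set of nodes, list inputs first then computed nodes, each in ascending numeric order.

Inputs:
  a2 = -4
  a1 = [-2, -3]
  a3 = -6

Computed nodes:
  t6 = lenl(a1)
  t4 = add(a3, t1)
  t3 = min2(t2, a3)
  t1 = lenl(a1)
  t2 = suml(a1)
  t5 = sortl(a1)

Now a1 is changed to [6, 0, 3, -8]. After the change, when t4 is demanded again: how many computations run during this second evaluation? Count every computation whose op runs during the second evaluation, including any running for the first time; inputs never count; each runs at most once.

First demand of the output computes:
  t1 = lenl([-2, -3]) = 2
  t4 = add(-6, 2) = -4

After the edit, cleaning proceeds:
  t1: a read changed (a1 [-2, -3]->[6, 0, 3, -8]) — executes, giving 4.
  t4: a read changed (t1 2->4) — executes, giving -2.

2 computations run: t1, t4.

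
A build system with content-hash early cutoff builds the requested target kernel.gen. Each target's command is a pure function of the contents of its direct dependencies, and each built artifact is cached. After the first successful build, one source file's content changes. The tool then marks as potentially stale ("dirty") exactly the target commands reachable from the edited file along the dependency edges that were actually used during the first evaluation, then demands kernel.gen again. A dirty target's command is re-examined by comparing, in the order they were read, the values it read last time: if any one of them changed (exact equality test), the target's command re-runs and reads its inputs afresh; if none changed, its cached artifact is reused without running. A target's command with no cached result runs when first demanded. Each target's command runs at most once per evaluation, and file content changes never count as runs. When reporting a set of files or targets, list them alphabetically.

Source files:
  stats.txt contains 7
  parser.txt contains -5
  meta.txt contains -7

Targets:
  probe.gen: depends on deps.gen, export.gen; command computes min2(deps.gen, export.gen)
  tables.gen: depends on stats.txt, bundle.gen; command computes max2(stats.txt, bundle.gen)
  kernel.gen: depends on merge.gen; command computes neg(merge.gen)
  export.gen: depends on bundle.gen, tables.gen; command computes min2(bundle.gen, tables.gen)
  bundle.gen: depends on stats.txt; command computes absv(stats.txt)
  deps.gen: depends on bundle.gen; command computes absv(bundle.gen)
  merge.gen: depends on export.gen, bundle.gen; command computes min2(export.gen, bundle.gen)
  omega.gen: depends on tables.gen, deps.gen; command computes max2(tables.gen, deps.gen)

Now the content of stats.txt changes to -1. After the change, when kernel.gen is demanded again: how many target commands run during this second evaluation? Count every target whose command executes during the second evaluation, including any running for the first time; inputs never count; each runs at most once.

Target commands that run: bundle.gen, export.gen, kernel.gen, merge.gen, tables.gen — 5 in total.

First evaluation (everything demanded from the output):
  bundle.gen = absv(7) = 7
  tables.gen = max2(7, 7) = 7
  export.gen = min2(7, 7) = 7
  merge.gen = min2(7, 7) = 7
  kernel.gen = neg(7) = -7

Propagation after the edit:
  bundle.gen: runs — stats.txt 7->-1; result 1.
  tables.gen: runs — stats.txt 7->-1; bundle.gen 7->1; result 1.
  export.gen: runs — bundle.gen 7->1; tables.gen 7->1; result 1.
  merge.gen: runs — export.gen 7->1; bundle.gen 7->1; result 1.
  kernel.gen: runs — merge.gen 7->1; result -1.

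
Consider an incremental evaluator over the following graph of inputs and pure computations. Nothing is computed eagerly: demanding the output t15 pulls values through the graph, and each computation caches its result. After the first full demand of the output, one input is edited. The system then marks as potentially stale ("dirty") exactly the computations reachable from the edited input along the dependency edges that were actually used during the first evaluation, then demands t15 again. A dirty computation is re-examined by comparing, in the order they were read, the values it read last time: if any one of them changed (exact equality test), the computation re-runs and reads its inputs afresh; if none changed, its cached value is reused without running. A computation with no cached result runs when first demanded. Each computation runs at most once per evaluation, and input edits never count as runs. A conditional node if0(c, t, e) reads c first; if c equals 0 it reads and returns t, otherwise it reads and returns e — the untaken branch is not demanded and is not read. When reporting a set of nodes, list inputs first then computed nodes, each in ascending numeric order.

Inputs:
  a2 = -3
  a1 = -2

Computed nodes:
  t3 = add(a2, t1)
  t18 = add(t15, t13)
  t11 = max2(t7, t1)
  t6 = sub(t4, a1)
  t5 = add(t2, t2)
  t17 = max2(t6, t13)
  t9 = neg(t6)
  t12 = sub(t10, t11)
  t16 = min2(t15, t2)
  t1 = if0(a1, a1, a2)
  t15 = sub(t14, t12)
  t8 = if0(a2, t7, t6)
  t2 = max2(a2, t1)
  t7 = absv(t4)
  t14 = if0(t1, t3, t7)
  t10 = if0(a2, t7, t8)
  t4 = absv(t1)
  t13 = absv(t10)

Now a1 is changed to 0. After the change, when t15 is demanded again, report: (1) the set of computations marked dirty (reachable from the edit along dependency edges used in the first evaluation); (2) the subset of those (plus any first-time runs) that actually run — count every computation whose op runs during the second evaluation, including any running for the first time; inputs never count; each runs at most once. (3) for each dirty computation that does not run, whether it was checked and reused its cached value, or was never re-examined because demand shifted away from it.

Initial pass — values computed on the first demand:
  t1 = if0(a1=-2 -> else branch a2) = -3
  t4 = absv(-3) = 3
  t6 = sub(3, -2) = 5
  t7 = absv(3) = 3
  t8 = if0(a2=-3 -> else branch t6) = 5
  t10 = if0(a2=-3 -> else branch t8) = 5
  t11 = max2(3, -3) = 3
  t12 = sub(5, 3) = 2
  t14 = if0(t1=-3 -> else branch t7) = 3
  t15 = sub(3, 2) = 1

Second demand — change propagation:
  t1: re-runs because a1 -2->0; new result 0.
  t3: newly demanded (no cache) — executes and yields -3.
  t4: re-runs because t1 -3->0; new result 0.
  t6: re-runs because t4 3->0; a1 -2->0; new result 0.
  t7: re-runs because t4 3->0; new result 0.
  t8: re-runs because t6 5->0; new result 0.
  t10: re-runs because t8 5->0; new result 0.
  t11: re-runs because t7 3->0; t1 -3->0; new result 0.
  t12: re-runs because t10 5->0; t11 3->0; new result 0.
  t14: re-runs because t1 -3->0; t7 3->0; new result -3.
  t15: re-runs because t14 3->-3; t12 2->0; new result -3.

The important point: the flipped condition pulls in fresh nodes; t3 runs for the first time.

Dirty set: t1, t4, t6, t7, t8, t10, t11, t12, t14, t15.
Run set: t1, t3, t4, t6, t7, t8, t10, t11, t12, t14, t15 (11 run).
All dirty computations ended up running.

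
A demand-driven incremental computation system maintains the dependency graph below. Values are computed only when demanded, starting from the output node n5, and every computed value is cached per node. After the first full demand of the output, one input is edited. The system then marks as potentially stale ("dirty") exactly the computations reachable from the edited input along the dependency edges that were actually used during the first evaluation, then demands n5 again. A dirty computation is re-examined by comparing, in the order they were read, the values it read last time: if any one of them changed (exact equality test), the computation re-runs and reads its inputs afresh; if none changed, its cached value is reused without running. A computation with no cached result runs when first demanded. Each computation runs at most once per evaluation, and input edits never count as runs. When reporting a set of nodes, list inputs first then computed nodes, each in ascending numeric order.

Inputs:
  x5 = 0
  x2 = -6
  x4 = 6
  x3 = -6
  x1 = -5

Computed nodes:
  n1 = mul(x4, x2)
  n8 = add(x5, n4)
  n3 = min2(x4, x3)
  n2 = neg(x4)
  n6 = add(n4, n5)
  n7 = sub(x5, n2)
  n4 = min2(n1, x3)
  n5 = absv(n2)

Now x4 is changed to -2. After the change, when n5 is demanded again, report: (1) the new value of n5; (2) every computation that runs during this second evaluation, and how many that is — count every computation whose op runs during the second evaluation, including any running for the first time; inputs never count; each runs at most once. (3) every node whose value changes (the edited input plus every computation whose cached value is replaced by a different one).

New value of n5: 2.
Computations that run: n2, n5 — 2 in total.
Values that change: x4, n2, n5.

First evaluation (everything demanded from the output):
  n2 = neg(6) = -6
  n5 = absv(-6) = 6

Propagation after the edit:
  n2: runs — x4 6->-2; result 2.
  n5: runs — n2 -6->2; result 2.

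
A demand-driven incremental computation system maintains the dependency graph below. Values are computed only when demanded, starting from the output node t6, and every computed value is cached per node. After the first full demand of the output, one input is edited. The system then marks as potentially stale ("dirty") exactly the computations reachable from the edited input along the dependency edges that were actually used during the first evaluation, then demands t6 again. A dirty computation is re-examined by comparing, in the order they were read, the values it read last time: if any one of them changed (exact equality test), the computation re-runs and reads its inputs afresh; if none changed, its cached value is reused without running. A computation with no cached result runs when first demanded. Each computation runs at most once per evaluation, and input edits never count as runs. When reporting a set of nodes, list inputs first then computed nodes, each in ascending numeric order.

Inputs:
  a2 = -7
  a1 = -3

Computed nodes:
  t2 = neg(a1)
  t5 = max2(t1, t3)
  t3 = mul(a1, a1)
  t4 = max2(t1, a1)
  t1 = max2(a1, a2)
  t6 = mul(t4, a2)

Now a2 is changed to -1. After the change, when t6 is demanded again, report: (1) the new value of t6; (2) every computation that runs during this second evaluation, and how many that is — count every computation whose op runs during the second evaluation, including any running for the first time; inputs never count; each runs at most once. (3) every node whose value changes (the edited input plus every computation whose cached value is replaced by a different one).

First evaluation (everything demanded from the output):
  t1 = max2(-3, -7) = -3
  t4 = max2(-3, -3) = -3
  t6 = mul(-3, -7) = 21

Propagation after the edit:
  t1: runs — a2 -7->-1; result -1.
  t4: runs — t1 -3->-1; result -1.
  t6: runs — t4 -3->-1; a2 -7->-1; result 1.

New value of t6: 1.
Computations that run: t1, t4, t6 — 3 in total.
Values that change: a2, t1, t4, t6.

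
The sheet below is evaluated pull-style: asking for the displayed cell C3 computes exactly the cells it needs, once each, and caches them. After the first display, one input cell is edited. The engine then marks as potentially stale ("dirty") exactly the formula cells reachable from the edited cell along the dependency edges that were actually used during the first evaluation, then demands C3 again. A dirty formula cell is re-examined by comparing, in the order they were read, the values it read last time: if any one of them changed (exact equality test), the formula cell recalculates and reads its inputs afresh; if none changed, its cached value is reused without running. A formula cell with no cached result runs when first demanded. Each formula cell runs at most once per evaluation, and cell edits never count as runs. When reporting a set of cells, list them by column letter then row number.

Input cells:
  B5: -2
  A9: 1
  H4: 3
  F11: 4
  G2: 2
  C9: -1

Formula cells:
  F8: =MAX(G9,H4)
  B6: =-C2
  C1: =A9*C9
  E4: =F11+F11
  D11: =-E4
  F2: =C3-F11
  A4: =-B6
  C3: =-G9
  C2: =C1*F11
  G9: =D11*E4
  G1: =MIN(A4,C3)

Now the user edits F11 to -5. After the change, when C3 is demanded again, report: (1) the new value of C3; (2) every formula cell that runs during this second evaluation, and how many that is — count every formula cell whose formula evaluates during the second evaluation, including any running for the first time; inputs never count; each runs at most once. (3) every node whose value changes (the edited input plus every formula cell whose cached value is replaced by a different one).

Demanding C3 again yields 100.
4 formula cells run: C3, D11, E4, G9.
The nodes whose values change: C3, D11, E4, F11, G9.

First demand of the output computes:
  E4 = 4 + 4 = 8
  D11 = -(8) = -8
  G9 = -8 * 8 = -64
  C3 = -(-64) = 64

After the edit, cleaning proceeds:
  E4: a read changed (F11 4->-5; F11 4->-5) — executes, giving -10.
  D11: a read changed (E4 8->-10) — executes, giving 10.
  G9: a read changed (D11 -8->10; E4 8->-10) — executes, giving -100.
  C3: a read changed (G9 -64->-100) — executes, giving 100.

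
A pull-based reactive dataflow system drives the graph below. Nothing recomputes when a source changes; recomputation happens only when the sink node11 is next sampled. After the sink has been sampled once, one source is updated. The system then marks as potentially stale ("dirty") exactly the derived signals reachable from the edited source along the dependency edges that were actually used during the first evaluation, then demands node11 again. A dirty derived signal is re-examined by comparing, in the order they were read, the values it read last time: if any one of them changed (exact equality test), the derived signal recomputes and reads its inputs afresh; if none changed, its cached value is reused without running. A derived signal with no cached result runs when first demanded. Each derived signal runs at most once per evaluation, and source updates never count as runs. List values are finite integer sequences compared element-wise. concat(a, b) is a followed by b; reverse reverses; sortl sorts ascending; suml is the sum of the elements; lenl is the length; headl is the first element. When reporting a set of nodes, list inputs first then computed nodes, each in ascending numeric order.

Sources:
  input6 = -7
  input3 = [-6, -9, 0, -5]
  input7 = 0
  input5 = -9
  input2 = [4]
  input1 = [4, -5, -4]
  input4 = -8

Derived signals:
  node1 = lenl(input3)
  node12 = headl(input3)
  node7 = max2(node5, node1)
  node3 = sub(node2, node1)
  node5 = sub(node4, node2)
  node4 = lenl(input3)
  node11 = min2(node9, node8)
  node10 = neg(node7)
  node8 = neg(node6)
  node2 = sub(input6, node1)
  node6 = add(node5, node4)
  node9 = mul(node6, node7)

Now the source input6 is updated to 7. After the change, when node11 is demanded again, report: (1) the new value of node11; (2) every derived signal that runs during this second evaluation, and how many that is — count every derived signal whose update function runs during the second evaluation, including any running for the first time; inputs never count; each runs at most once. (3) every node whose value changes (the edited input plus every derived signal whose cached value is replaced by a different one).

New value of node11: -5.
Derived signals that run: node2, node5, node6, node7, node8, node9, node11 — 7 in total.
Values that change: input6, node2, node5, node6, node7, node8, node9, node11.

First evaluation (everything demanded from the output):
  node1 = lenl([-6, -9, 0, -5]) = 4
  node2 = sub(-7, 4) = -11
  node4 = lenl([-6, -9, 0, -5]) = 4
  node5 = sub(4, -11) = 15
  node6 = add(15, 4) = 19
  node7 = max2(15, 4) = 15
  node8 = neg(19) = -19
  node9 = mul(19, 15) = 285
  node11 = min2(285, -19) = -19

Propagation after the edit:
  node2: runs — input6 -7->7; result 3.
  node5: runs — node2 -11->3; result 1.
  node6: runs — node5 15->1; result 5.
  node7: runs — node5 15->1; result 4.
  node8: runs — node6 19->5; result -5.
  node9: runs — node6 19->5; node7 15->4; result 20.
  node11: runs — node9 285->20; node8 -19->-5; result -5.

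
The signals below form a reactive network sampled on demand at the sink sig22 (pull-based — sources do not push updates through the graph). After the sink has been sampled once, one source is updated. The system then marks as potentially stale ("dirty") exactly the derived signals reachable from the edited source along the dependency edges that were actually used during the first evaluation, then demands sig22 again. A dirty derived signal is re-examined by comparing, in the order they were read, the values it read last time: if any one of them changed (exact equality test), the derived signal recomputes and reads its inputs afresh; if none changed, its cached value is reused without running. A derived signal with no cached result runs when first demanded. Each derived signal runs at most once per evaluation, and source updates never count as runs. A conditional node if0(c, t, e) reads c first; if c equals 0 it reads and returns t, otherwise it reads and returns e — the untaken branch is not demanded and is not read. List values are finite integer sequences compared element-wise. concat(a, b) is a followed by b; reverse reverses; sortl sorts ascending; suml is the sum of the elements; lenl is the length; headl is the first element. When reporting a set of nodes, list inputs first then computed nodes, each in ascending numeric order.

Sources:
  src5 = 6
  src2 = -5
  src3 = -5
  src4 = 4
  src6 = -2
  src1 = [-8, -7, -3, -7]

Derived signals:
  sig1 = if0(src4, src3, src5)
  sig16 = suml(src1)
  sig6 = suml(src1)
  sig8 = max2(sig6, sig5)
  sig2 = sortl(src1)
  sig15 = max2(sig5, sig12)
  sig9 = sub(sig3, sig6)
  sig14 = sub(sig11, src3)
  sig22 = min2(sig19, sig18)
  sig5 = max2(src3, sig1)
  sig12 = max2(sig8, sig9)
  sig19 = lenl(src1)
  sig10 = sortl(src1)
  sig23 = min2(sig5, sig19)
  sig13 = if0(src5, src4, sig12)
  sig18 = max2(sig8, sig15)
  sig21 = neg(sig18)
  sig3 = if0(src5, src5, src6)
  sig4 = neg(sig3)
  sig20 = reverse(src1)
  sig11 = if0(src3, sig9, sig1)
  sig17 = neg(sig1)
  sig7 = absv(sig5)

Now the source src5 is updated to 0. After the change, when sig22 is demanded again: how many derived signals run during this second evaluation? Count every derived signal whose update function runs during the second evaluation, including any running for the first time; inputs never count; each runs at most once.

Initial pass — values computed on the first demand:
  sig1 = if0(src4=4 -> else branch src5) = 6
  sig3 = if0(src5=6 -> else branch src6) = -2
  sig5 = max2(-5, 6) = 6
  sig6 = suml([-8, -7, -3, -7]) = -25
  sig8 = max2(-25, 6) = 6
  sig9 = sub(-2, -25) = 23
  sig12 = max2(6, 23) = 23
  sig15 = max2(6, 23) = 23
  sig18 = max2(6, 23) = 23
  sig19 = lenl([-8, -7, -3, -7]) = 4
  sig22 = min2(4, 23) = 4

Second demand — change propagation:
  sig1: re-runs because src5 6->0; new result 0.
  sig3: re-runs because src5 6->0; new result 0.
  sig5: re-runs because sig1 6->0; new result 0.
  sig8: re-runs because sig5 6->0; new result 0.
  sig9: re-runs because sig3 -2->0; new result 25.
  sig12: re-runs because sig8 6->0; sig9 23->25; new result 25.
  sig15: re-runs because sig5 6->0; sig12 23->25; new result 25.
  sig18: re-runs because sig8 6->0; sig15 23->25; new result 25.
  sig22: re-runs because sig18 23->25; new result 4 (unchanged).

Run set: sig1, sig3, sig5, sig8, sig9, sig12, sig15, sig18, sig22 (9 run).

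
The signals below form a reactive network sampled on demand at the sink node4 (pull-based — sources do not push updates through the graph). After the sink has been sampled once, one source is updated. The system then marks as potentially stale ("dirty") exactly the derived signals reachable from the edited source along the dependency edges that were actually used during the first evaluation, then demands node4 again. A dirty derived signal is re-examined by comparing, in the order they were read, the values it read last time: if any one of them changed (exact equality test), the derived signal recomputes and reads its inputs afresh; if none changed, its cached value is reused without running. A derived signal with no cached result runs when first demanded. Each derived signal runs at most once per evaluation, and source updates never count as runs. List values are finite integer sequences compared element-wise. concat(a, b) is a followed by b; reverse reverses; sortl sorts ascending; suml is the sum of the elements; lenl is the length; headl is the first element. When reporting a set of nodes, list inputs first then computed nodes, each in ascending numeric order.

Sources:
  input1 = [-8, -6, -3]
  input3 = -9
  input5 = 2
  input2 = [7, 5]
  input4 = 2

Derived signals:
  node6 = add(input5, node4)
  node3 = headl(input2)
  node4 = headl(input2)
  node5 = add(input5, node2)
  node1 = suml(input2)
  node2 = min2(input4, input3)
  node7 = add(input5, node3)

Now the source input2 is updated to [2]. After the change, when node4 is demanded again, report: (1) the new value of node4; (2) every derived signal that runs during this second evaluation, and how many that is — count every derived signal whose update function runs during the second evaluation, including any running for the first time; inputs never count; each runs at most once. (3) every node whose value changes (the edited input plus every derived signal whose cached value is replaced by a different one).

node4 now evaluates to 2.
Run set: node4 (1 run).
Changed values: input2, node4.

Initial pass — values computed on the first demand:
  node4 = headl([7, 5]) = 7

Second demand — change propagation:
  node4: re-runs because input2 [7, 5]->[2]; new result 2.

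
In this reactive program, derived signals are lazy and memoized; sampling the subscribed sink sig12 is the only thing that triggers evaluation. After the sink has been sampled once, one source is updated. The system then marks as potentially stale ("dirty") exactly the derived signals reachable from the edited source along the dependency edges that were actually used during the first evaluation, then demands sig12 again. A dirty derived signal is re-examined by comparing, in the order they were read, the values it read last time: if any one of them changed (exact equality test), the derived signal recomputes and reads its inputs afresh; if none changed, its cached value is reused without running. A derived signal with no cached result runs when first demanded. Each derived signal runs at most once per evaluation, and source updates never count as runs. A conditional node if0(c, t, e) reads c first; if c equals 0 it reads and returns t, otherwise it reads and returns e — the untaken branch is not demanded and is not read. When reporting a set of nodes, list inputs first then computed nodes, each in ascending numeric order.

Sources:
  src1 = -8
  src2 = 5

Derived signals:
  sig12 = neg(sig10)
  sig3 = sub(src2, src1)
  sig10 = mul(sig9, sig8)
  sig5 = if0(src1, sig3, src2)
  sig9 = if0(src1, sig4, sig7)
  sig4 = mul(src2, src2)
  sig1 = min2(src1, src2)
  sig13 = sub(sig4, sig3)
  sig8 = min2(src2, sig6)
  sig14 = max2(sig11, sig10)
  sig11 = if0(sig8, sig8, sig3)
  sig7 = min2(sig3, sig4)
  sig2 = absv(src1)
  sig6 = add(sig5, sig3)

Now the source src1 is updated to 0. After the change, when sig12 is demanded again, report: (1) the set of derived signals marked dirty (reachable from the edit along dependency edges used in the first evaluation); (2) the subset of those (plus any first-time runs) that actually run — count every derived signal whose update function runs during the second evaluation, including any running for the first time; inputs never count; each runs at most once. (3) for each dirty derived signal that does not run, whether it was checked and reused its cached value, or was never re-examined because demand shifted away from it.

First demand of the output computes:
  sig3 = sub(5, -8) = 13
  sig4 = mul(5, 5) = 25
  sig5 = if0(src1=-8 -> else branch src2) = 5
  sig6 = add(5, 13) = 18
  sig7 = min2(13, 25) = 13
  sig8 = min2(5, 18) = 5
  sig9 = if0(src1=-8 -> else branch sig7) = 13
  sig10 = mul(13, 5) = 65
  sig12 = neg(65) = -65

After the edit, cleaning proceeds:
  sig3: a read changed (src1 -8->0) — executes, giving 5.
  sig5: a read changed (src1 -8->0) — executes, giving 5 — identical to its old value.
  sig6: a read changed (sig3 13->5) — executes, giving 10.
  sig7: stays stale; no demand reaches it after the flip.
  sig8: a read changed (sig6 18->10) — executes, giving 5 — identical to its old value.
  sig9: a read changed (src1 -8->0) — executes, giving 25.
  sig10: a read changed (sig9 13->25) — executes, giving 125.
  sig12: a read changed (sig10 65->125) — executes, giving -125.

Note the branch switch — demand abandons sig7, which is never re-examined.

The edit dirties: sig3, sig5, sig6, sig7, sig8, sig9, sig10, sig12.
7 derived signals run: sig3, sig5, sig6, sig8, sig9, sig10, sig12.
Unvisited dirty nodes (no longer demanded): sig7.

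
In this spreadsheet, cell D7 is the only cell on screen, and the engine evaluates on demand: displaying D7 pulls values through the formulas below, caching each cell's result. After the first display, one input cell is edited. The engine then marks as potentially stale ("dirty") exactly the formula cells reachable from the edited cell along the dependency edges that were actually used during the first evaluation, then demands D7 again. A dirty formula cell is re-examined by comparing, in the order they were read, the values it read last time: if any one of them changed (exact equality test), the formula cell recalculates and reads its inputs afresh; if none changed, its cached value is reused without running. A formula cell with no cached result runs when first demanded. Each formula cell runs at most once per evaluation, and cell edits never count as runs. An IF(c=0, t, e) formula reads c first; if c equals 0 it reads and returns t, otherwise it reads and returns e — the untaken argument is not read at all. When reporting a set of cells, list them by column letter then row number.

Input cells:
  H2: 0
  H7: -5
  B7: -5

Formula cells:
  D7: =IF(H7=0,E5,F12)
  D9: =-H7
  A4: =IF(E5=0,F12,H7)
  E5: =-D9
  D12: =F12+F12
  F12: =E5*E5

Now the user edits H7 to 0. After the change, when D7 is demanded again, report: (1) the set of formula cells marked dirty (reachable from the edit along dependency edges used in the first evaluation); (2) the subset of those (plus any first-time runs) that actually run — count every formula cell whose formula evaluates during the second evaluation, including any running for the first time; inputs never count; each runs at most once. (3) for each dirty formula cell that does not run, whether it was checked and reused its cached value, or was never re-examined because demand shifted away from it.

Initial pass — values computed on the first demand:
  D9 = -(-5) = 5
  E5 = -(5) = -5
  F12 = -5 * -5 = 25
  D7 = IF(H7=0: H7=-5 -> else branch F12) = 25

Second demand — change propagation:
  D9: re-runs because H7 -5->0; new result 0.
  E5: re-runs because D9 5->0; new result 0.
  F12: dirty yet unreached — the second evaluation never asks for it.
  D7: re-runs because H7 -5->0; new result 0.

The important point: the flipped condition redirects demand; F12 is left stale, never re-checked.

Dirty set: D7, D9, E5, F12.
Run set: D7, D9, E5 (3 run).
Left stale — demand moved off them: F12.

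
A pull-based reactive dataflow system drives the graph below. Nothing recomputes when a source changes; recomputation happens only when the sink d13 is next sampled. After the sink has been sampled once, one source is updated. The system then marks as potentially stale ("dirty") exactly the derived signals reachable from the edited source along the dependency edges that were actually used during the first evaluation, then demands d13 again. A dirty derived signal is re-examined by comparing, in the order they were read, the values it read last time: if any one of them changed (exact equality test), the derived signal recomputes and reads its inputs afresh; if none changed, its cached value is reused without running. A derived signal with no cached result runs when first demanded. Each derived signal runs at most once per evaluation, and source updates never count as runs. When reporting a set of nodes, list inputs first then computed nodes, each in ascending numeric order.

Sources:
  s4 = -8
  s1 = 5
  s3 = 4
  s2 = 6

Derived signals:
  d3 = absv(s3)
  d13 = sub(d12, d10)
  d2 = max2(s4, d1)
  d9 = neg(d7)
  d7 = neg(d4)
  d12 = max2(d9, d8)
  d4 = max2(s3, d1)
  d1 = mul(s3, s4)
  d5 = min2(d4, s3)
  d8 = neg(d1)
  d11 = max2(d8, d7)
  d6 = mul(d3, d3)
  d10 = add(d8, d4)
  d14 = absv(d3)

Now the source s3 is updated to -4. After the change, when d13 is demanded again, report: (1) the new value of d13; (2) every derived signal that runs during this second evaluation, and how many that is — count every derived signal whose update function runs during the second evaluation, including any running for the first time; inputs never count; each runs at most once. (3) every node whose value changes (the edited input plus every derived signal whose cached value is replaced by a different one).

First evaluation (everything demanded from the output):
  d1 = mul(4, -8) = -32
  d4 = max2(4, -32) = 4
  d7 = neg(4) = -4
  d8 = neg(-32) = 32
  d9 = neg(-4) = 4
  d10 = add(32, 4) = 36
  d12 = max2(4, 32) = 32
  d13 = sub(32, 36) = -4

Propagation after the edit:
  d1: runs — s3 4->-4; result 32.
  d4: runs — s3 4->-4; d1 -32->32; result 32.
  d7: runs — d4 4->32; result -32.
  d8: runs — d1 -32->32; result -32.
  d9: runs — d7 -4->-32; result 32.
  d10: runs — d8 32->-32; d4 4->32; result 0.
  d12: runs — d9 4->32; d8 32->-32; result 32 (same value as before).
  d13: runs — d10 36->0; result 32.

New value of d13: 32.
Derived signals that run: d1, d4, d7, d8, d9, d10, d12, d13 — 8 in total.
Values that change: s3, d1, d4, d7, d8, d9, d10, d13.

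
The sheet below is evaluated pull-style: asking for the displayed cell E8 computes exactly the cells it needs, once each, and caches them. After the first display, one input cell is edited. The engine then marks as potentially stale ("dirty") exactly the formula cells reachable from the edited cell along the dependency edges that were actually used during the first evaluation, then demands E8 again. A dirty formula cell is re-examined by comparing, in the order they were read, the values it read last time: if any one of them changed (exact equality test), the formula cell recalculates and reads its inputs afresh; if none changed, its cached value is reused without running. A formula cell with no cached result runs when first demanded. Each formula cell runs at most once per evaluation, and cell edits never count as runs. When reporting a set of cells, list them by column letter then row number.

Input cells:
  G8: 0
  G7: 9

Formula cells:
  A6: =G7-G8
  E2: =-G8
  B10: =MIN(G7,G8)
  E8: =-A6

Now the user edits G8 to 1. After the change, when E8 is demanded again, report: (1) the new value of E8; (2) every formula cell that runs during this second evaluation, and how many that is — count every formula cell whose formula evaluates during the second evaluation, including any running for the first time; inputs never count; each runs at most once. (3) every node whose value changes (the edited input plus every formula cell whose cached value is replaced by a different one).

First demand of the output computes:
  A6 = 9 - 0 = 9
  E8 = -(9) = -9

After the edit, cleaning proceeds:
  A6: a read changed (G8 0->1) — executes, giving 8.
  E8: a read changed (A6 9->8) — executes, giving -8.

Demanding E8 again yields -8.
2 formula cells run: A6, E8.
The nodes whose values change: A6, E8, G8.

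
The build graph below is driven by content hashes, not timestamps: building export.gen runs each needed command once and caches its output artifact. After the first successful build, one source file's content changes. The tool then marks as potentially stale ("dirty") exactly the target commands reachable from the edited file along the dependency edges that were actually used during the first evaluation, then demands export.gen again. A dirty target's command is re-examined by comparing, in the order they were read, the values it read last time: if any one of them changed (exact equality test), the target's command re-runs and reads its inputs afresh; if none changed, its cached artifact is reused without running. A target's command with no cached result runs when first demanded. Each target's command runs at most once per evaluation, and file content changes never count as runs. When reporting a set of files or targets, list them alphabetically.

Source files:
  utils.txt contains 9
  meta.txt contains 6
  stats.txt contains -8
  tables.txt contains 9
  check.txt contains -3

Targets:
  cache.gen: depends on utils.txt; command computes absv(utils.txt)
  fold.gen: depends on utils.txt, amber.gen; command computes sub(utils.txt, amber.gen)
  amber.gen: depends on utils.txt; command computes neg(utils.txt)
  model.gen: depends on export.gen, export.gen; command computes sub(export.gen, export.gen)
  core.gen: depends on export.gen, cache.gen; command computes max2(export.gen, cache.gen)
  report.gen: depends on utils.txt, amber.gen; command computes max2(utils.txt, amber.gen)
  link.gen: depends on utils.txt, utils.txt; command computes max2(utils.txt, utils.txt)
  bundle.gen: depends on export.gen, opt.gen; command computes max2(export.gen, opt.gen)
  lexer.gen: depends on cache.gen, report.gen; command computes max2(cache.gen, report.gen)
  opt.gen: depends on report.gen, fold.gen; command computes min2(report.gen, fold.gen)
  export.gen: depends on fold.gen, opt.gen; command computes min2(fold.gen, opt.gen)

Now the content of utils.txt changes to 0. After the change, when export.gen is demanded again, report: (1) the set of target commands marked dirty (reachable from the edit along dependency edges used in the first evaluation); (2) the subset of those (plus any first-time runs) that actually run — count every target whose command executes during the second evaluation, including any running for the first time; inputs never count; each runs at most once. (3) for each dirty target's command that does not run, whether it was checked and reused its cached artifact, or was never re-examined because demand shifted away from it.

Dirty set: amber.gen, export.gen, fold.gen, opt.gen, report.gen.
Run set: amber.gen, export.gen, fold.gen, opt.gen, report.gen (5 run).
All dirty target commands ended up running.

Initial pass — values computed on the first demand:
  amber.gen = neg(9) = -9
  fold.gen = sub(9, -9) = 18
  report.gen = max2(9, -9) = 9
  opt.gen = min2(9, 18) = 9
  export.gen = min2(18, 9) = 9

Second demand — change propagation:
  amber.gen: re-runs because utils.txt 9->0; new result 0.
  fold.gen: re-runs because utils.txt 9->0; amber.gen -9->0; new result 0.
  report.gen: re-runs because utils.txt 9->0; amber.gen -9->0; new result 0.
  opt.gen: re-runs because report.gen 9->0; fold.gen 18->0; new result 0.
  export.gen: re-runs because fold.gen 18->0; opt.gen 9->0; new result 0.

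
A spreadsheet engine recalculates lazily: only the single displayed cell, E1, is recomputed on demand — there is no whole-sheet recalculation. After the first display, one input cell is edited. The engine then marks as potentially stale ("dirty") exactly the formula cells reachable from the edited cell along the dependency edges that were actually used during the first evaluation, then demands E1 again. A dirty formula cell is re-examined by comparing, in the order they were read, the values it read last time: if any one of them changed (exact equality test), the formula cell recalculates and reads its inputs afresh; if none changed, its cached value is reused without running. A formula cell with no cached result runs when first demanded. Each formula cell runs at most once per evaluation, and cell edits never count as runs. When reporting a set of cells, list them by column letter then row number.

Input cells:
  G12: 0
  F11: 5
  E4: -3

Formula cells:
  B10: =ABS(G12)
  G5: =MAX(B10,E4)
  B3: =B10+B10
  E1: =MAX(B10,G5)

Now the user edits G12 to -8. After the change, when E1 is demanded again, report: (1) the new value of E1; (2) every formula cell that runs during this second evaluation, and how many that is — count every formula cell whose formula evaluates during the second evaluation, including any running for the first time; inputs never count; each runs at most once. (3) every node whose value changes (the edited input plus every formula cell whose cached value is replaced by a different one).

New value of E1: 8.
Formula cells that run: B10, E1, G5 — 3 in total.
Values that change: B10, E1, G5, G12.

First evaluation (everything demanded from the output):
  B10 = ABS(0) = 0
  G5 = MAX(0, -3) = 0
  E1 = MAX(0, 0) = 0

Propagation after the edit:
  B10: runs — G12 0->-8; result 8.
  G5: runs — B10 0->8; result 8.
  E1: runs — B10 0->8; G5 0->8; result 8.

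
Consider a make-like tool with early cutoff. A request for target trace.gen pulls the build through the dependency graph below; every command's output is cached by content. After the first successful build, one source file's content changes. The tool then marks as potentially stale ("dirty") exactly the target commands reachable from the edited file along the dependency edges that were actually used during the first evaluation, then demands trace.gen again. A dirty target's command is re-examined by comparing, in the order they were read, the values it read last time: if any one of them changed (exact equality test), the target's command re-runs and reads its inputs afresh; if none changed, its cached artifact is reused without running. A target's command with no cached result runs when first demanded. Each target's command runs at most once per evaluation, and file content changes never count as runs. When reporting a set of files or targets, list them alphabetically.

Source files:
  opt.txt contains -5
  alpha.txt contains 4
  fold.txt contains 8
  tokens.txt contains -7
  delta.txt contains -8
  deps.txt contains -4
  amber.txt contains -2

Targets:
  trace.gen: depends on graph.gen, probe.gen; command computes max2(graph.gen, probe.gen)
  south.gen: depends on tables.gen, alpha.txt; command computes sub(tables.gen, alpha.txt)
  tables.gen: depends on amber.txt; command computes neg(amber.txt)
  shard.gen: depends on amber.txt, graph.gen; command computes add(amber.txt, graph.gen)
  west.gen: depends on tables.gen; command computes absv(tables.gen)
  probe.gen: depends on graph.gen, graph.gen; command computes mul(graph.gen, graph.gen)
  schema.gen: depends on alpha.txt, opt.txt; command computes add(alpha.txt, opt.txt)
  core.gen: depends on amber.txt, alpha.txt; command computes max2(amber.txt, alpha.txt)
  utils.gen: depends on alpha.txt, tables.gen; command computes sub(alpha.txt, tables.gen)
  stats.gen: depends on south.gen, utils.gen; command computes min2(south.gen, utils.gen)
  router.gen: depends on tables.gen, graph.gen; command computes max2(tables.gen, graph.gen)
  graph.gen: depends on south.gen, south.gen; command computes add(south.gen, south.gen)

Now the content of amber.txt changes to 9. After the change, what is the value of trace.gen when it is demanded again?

Demanding trace.gen again yields 676.

First demand of the output computes:
  tables.gen = neg(-2) = 2
  south.gen = sub(2, 4) = -2
  graph.gen = add(-2, -2) = -4
  probe.gen = mul(-4, -4) = 16
  trace.gen = max2(-4, 16) = 16

After the edit, cleaning proceeds:
  tables.gen: a read changed (amber.txt -2->9) — executes, giving -9.
  south.gen: a read changed (tables.gen 2->-9) — executes, giving -13.
  graph.gen: a read changed (south.gen -2->-13; south.gen -2->-13) — executes, giving -26.
  probe.gen: a read changed (graph.gen -4->-26; graph.gen -4->-26) — executes, giving 676.
  trace.gen: a read changed (graph.gen -4->-26; probe.gen 16->676) — executes, giving 676.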